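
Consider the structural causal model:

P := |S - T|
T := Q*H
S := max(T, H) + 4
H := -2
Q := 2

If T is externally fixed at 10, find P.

4

do(T=10) replaces the equation T := Q*H with the constant T = 10.
S = max(T, H) + 4  [with T=10, H=-2]  = 14
P = |S - T|  [with S=14, T=10]  = 4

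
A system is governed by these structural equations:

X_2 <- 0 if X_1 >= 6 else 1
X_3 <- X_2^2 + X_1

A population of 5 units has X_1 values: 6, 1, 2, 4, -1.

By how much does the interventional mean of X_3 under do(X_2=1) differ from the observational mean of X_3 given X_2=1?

Every unit gets X_2=1 under the intervention. X_3 values become 7, 2, 3, 5, 0; E[X_3|do(X_2=1)] = 3.4.
Conditioning on X_2=1 selects the 4 unit(s) with X_1 ∈ {1, 2, 4, -1}. Their X_3 values: 2, 3, 5, 0. Mean = 2.5.
Difference = 3.4 − 2.5 = 0.9.

0.9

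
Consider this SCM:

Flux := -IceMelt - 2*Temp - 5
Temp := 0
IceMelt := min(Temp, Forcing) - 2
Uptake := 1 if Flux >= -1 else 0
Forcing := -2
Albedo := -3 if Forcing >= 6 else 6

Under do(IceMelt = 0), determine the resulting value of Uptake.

The intervention breaks the incoming arrows to IceMelt: IceMelt := min(Temp, Forcing) - 2 no longer applies, and IceMelt = 0.
Flux = -IceMelt - 2*Temp - 5  [with IceMelt=0, Temp=0]  = -5
Uptake = 1 if Flux >= -1 else 0  [with Flux=-5]  = 0

0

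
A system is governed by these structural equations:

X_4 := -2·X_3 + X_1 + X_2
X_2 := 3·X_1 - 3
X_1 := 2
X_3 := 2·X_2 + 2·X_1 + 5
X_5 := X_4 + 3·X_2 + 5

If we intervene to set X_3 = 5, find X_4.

The intervention breaks the incoming arrows to X_3: X_3 := 2·X_2 + 2·X_1 + 5 no longer applies, and X_3 = 5.
X_2 = 3·X_1 - 3  [with X_1=2]  = 3
X_4 = -2·X_3 + X_1 + X_2  [with X_3=5, X_1=2, X_2=3]  = -5

-5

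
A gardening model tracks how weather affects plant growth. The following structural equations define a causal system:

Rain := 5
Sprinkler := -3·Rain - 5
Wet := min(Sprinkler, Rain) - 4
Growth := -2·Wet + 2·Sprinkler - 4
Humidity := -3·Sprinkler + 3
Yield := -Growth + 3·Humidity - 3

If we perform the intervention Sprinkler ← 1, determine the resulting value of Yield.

-7

Under do(Sprinkler=1), the mechanism Sprinkler := -3·Rain - 5 is discarded; Sprinkler is fixed at 1.
Wet = min(Sprinkler, Rain) - 4  [with Sprinkler=1, Rain=5]  = -3
Growth = -2·Wet + 2·Sprinkler - 4  [with Wet=-3, Sprinkler=1]  = 4
Humidity = -3·Sprinkler + 3  [with Sprinkler=1]  = 0
Yield = -Growth + 3·Humidity - 3  [with Growth=4, Humidity=0]  = -7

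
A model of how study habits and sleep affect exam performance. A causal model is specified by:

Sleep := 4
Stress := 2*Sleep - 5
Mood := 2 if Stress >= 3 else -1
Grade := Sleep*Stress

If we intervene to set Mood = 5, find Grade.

The intervention breaks the incoming arrows to Mood: Mood := 2 if Stress >= 3 else -1 no longer applies, and Mood = 5.
Grade is not downstream of the intervention, so its value is determined by the original equations.
Stress = 2*Sleep - 5  [with Sleep=4]  = 3
Grade = Sleep*Stress  [with Sleep=4, Stress=3]  = 12

12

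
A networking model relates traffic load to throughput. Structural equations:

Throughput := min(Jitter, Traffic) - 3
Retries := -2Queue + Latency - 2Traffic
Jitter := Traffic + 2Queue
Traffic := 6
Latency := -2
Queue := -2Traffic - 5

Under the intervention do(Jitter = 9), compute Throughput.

3

The intervention breaks the incoming arrows to Jitter: Jitter := Traffic + 2Queue no longer applies, and Jitter = 9.
Throughput = min(Jitter, Traffic) - 3  [with Jitter=9, Traffic=6]  = 3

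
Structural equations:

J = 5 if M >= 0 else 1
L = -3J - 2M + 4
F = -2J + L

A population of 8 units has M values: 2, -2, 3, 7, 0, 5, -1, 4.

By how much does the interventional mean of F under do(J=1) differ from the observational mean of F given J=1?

-7.5

Every unit gets J=1 under the intervention. F values become -5, 3, -7, -15, -1, -11, 1, -9; E[F|do(J=1)] = -5.5.
E[F|J=1] averages over only the 2 units with J=1 (M = -2, -1): F = 3, 1, mean 2.
Difference = -5.5 − 2 = -7.5.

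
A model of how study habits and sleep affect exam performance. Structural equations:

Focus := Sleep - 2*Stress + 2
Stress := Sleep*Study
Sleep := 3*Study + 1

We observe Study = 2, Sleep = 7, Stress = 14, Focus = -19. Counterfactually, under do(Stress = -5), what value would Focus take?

19

The intervention breaks the incoming arrows to Stress: Stress := Sleep*Study no longer applies, and Stress = -5.
Sleep = 3*Study + 1  [with Study=2]  = 7
Focus = Sleep - 2*Stress + 2  [with Sleep=7, Stress=-5]  = 19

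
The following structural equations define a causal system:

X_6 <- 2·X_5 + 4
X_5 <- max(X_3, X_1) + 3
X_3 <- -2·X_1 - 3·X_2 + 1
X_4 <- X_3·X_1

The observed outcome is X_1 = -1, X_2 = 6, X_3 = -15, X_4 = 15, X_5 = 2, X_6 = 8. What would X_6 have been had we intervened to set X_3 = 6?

22

The intervention breaks the incoming arrows to X_3: X_3 <- -2·X_1 - 3·X_2 + 1 no longer applies, and X_3 = 6.
X_5 = max(X_3, X_1) + 3  [with X_3=6, X_1=-1]  = 9
X_6 = 2·X_5 + 4  [with X_5=9]  = 22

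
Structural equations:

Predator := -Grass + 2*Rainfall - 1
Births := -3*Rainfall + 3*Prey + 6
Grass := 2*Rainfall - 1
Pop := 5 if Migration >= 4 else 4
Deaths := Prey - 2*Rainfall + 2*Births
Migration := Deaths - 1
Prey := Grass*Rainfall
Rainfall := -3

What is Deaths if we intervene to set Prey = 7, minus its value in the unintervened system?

The intervention breaks the incoming arrows to Prey: Prey := Grass*Rainfall no longer applies, and Prey = 7.
Births = -3*Rainfall + 3*Prey + 6  [with Rainfall=-3, Prey=7]  = 36
Deaths = Prey - 2*Rainfall + 2*Births  [with Prey=7, Rainfall=-3, Births=36]  = 85
Without intervention: Grass = 2*Rainfall - 1  [with Rainfall=-3]  = -7; Prey = Grass*Rainfall  [with Grass=-7, Rainfall=-3]  = 21; Births = -3*Rainfall + 3*Prey + 6  [with Rainfall=-3, Prey=21]  = 78; Deaths = Prey - 2*Rainfall + 2*Births  [with Prey=21, Rainfall=-3, Births=78]  = 183.
Change = 85 − 183 = -98.

-98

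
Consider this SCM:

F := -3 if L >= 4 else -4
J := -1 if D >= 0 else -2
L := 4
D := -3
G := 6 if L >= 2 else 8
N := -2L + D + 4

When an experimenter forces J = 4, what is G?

The intervention breaks the incoming arrows to J: J := -1 if D >= 0 else -2 no longer applies, and J = 4.
Since G is not a descendant of the intervened variable, it is unaffected.
G = 6 if L >= 2 else 8  [with L=4]  = 6

6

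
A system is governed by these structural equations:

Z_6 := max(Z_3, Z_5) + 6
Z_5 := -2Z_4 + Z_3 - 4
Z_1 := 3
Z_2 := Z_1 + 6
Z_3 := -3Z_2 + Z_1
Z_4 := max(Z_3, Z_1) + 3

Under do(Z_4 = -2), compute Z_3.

Under do(Z_4=-2), the mechanism Z_4 := max(Z_3, Z_1) + 3 is discarded; Z_4 is fixed at -2.
Since Z_3 is not a descendant of the intervened variable, it is unaffected.
Z_2 = Z_1 + 6  [with Z_1=3]  = 9
Z_3 = -3Z_2 + Z_1  [with Z_2=9, Z_1=3]  = -24

-24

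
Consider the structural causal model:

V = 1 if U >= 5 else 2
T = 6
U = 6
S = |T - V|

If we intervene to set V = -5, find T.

Under do(V=-5), the mechanism V = 1 if U >= 5 else 2 is discarded; V is fixed at -5.
T is not downstream of the intervention, so its value is determined by the original equations.

6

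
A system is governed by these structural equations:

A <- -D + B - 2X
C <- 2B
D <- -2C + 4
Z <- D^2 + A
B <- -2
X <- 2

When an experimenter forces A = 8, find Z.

The intervention breaks the incoming arrows to A: A <- -D + B - 2X no longer applies, and A = 8.
C = 2B  [with B=-2]  = -4
D = -2C + 4  [with C=-4]  = 12
Z = D^2 + A  [with D=12, A=8]  = 152

152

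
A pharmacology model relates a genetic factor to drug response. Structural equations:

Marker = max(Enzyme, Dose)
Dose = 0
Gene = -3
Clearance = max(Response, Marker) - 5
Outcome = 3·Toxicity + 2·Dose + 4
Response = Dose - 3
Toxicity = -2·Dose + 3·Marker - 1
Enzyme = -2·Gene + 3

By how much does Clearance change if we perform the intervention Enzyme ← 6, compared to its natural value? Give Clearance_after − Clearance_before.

-3

The intervention breaks the incoming arrows to Enzyme: Enzyme = -2·Gene + 3 no longer applies, and Enzyme = 6.
Marker = max(Enzyme, Dose)  [with Enzyme=6, Dose=0]  = 6
Response = Dose - 3  [with Dose=0]  = -3
Clearance = max(Response, Marker) - 5  [with Response=-3, Marker=6]  = 1
Without intervention: Enzyme = -2·Gene + 3  [with Gene=-3]  = 9; Marker = max(Enzyme, Dose)  [with Enzyme=9, Dose=0]  = 9; Response = Dose - 3  [with Dose=0]  = -3; Clearance = max(Response, Marker) - 5  [with Response=-3, Marker=9]  = 4.
Change = 1 − 4 = -3.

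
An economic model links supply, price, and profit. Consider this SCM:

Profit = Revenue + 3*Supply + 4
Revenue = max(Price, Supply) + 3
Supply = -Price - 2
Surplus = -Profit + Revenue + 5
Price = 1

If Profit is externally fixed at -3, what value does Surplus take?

12

Intervening sets Profit = -3 and removes its equation (Profit = Revenue + 3*Supply + 4).
Supply = -Price - 2  [with Price=1]  = -3
Revenue = max(Price, Supply) + 3  [with Price=1, Supply=-3]  = 4
Surplus = -Profit + Revenue + 5  [with Profit=-3, Revenue=4]  = 12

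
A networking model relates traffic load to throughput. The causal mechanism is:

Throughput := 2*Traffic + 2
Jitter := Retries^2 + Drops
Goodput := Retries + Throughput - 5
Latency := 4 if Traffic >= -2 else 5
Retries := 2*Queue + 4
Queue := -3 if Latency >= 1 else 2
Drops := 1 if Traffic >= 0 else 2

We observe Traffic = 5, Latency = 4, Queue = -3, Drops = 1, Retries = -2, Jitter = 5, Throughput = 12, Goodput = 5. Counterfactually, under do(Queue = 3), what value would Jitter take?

The intervention breaks the incoming arrows to Queue: Queue := -3 if Latency >= 1 else 2 no longer applies, and Queue = 3.
Drops = 1 if Traffic >= 0 else 2  [with Traffic=5]  = 1
Retries = 2*Queue + 4  [with Queue=3]  = 10
Jitter = Retries^2 + Drops  [with Retries=10, Drops=1]  = 101

101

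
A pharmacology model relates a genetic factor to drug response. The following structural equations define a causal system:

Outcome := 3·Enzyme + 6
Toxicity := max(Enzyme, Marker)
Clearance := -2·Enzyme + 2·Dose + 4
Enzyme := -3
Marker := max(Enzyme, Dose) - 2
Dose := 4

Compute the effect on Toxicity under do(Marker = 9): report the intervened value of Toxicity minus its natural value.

The intervention breaks the incoming arrows to Marker: Marker := max(Enzyme, Dose) - 2 no longer applies, and Marker = 9.
Toxicity = max(Enzyme, Marker)  [with Enzyme=-3, Marker=9]  = 9
Without intervention: Marker = max(Enzyme, Dose) - 2  [with Enzyme=-3, Dose=4]  = 2; Toxicity = max(Enzyme, Marker)  [with Enzyme=-3, Marker=2]  = 2.
Change = 9 − 2 = 7.

7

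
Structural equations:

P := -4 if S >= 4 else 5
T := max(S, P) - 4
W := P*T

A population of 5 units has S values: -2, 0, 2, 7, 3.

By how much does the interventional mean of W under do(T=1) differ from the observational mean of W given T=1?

-1.8

The intervention sets T=1 in all 5 units regardless of S. Recomputing W per unit gives 5, 5, 5, -4, 5; average 3.2.
E[W|T=1] averages over only the 4 units with T=1 (S = -2, 0, 2, 3): W = 5, 5, 5, 5, mean 5.
Difference = 3.2 − 5 = -1.8.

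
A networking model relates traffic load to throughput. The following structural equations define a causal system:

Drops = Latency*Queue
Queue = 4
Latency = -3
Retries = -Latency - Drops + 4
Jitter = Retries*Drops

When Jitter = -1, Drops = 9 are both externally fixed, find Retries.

-2

Under do(Jitter = -1, Drops = 9), each intervened variable's structural equation is replaced by its fixed value.
Retries = -Latency - Drops + 4  [with Latency=-3, Drops=9]  = -2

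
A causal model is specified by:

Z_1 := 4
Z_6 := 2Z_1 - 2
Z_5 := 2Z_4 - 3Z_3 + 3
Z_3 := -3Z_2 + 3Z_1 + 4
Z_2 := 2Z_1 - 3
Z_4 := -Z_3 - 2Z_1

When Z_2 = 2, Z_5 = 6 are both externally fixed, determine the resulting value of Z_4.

-18

The joint intervention fixes Z_2 = 2, Z_5 = 6, removing each variable's own equation.
Z_3 = -3Z_2 + 3Z_1 + 4  [with Z_2=2, Z_1=4]  = 10
Z_4 = -Z_3 - 2Z_1  [with Z_3=10, Z_1=4]  = -18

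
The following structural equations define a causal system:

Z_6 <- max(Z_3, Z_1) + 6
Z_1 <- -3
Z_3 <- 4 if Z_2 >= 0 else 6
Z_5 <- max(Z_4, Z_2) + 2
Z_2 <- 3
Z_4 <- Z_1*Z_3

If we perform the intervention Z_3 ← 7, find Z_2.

3

Under do(Z_3=7), the mechanism Z_3 <- 4 if Z_2 >= 0 else 6 is discarded; Z_3 is fixed at 7.
Since Z_2 is not a descendant of the intervened variable, it is unaffected.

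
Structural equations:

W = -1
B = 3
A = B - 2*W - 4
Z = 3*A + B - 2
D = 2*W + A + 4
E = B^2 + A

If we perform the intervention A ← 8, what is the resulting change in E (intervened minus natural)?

7

The intervention breaks the incoming arrows to A: A = B - 2*W - 4 no longer applies, and A = 8.
E = B^2 + A  [with B=3, A=8]  = 17
Without intervention: A = B - 2*W - 4  [with B=3, W=-1]  = 1; E = B^2 + A  [with B=3, A=1]  = 10.
Change = 17 − 10 = 7.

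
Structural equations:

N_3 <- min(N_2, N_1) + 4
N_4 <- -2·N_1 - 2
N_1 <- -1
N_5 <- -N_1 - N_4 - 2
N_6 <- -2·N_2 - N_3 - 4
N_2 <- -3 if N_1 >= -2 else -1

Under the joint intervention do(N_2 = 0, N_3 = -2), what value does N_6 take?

Under do(N_2 = 0, N_3 = -2), each intervened variable's structural equation is replaced by its fixed value.
N_6 = -2·N_2 - N_3 - 4  [with N_2=0, N_3=-2]  = -2

-2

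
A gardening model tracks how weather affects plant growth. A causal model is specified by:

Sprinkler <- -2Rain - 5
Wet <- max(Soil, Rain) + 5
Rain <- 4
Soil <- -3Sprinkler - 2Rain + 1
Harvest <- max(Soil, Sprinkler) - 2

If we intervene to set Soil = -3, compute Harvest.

-5

do(Soil=-3) replaces the equation Soil <- -3Sprinkler - 2Rain + 1 with the constant Soil = -3.
Sprinkler = -2Rain - 5  [with Rain=4]  = -13
Harvest = max(Soil, Sprinkler) - 2  [with Soil=-3, Sprinkler=-13]  = -5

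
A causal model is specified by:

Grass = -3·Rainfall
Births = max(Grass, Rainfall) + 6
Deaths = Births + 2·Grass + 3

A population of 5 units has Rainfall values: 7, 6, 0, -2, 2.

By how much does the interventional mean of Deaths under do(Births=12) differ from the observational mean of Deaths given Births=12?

-3.6

Every unit gets Births=12 under the intervention. Deaths values become -27, -21, 15, 27, 3; E[Deaths|do(Births=12)] = -0.6.
Conditioning on Births=12 selects the 2 unit(s) with Rainfall ∈ {6, -2}. Their Deaths values: -21, 27. Mean = 3.
Difference = -0.6 − 3 = -3.6.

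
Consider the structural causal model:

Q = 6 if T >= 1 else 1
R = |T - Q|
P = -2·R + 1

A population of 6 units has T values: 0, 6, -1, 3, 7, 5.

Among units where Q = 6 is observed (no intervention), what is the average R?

1.25

E[R|Q=6] averages over only the 4 units with Q=6 (T = 6, 3, 7, 5): R = 0, 3, 1, 1, mean 1.25.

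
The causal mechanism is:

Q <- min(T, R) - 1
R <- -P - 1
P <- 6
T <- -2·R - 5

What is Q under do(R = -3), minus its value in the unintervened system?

4

Under do(R=-3), the mechanism R <- -P - 1 is discarded; R is fixed at -3.
T = -2·R - 5  [with R=-3]  = 1
Q = min(T, R) - 1  [with T=1, R=-3]  = -4
Without intervention: R = -P - 1  [with P=6]  = -7; T = -2·R - 5  [with R=-7]  = 9; Q = min(T, R) - 1  [with T=9, R=-7]  = -8.
Change = -4 − (-8) = 4.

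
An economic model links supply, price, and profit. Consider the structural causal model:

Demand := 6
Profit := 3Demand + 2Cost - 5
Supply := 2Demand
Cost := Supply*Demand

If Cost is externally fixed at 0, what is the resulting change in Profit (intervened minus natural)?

The intervention breaks the incoming arrows to Cost: Cost := Supply*Demand no longer applies, and Cost = 0.
Profit = 3Demand + 2Cost - 5  [with Demand=6, Cost=0]  = 13
Without intervention: Supply = 2Demand  [with Demand=6]  = 12; Cost = Supply*Demand  [with Supply=12, Demand=6]  = 72; Profit = 3Demand + 2Cost - 5  [with Demand=6, Cost=72]  = 157.
Change = 13 − 157 = -144.

-144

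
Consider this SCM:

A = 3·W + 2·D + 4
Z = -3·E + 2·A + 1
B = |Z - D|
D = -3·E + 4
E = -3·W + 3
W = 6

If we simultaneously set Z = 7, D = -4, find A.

Under do(Z = 7, D = -4), each intervened variable's structural equation is replaced by its fixed value.
A = 3·W + 2·D + 4  [with W=6, D=-4]  = 14

14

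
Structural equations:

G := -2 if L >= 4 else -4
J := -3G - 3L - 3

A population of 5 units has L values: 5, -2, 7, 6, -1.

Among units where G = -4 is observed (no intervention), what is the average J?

13.5

E[J|G=-4] averages over only the 2 units with G=-4 (L = -2, -1): J = 15, 12, mean 13.5.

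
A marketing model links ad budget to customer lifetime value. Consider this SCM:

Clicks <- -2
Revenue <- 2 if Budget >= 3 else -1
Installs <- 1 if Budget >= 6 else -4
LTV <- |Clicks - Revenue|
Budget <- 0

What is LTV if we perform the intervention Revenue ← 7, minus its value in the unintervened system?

8

Intervening sets Revenue = 7 and removes its equation (Revenue <- 2 if Budget >= 3 else -1).
LTV = |Clicks - Revenue|  [with Clicks=-2, Revenue=7]  = 9
Without intervention: Revenue = 2 if Budget >= 3 else -1  [with Budget=0]  = -1; LTV = |Clicks - Revenue|  [with Clicks=-2, Revenue=-1]  = 1.
Change = 9 − 1 = 8.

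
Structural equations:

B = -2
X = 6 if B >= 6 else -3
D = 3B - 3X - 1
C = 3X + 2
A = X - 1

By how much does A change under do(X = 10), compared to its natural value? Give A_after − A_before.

13

do(X=10) replaces the equation X = 6 if B >= 6 else -3 with the constant X = 10.
A = X - 1  [with X=10]  = 9
Without intervention: X = 6 if B >= 6 else -3  [with B=-2]  = -3; A = X - 1  [with X=-3]  = -4.
Change = 9 − (-4) = 13.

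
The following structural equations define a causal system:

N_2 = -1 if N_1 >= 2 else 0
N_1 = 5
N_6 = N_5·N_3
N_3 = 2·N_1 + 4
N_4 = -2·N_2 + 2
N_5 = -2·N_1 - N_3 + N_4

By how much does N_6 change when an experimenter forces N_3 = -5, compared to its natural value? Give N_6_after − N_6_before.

The intervention breaks the incoming arrows to N_3: N_3 = 2·N_1 + 4 no longer applies, and N_3 = -5.
N_2 = -1 if N_1 >= 2 else 0  [with N_1=5]  = -1
N_4 = -2·N_2 + 2  [with N_2=-1]  = 4
N_5 = -2·N_1 - N_3 + N_4  [with N_1=5, N_3=-5, N_4=4]  = -1
N_6 = N_5·N_3  [with N_5=-1, N_3=-5]  = 5
Without intervention: N_2 = -1 if N_1 >= 2 else 0  [with N_1=5]  = -1; N_3 = 2·N_1 + 4  [with N_1=5]  = 14; N_4 = -2·N_2 + 2  [with N_2=-1]  = 4; N_5 = -2·N_1 - N_3 + N_4  [with N_1=5, N_3=14, N_4=4]  = -20; N_6 = N_5·N_3  [with N_5=-20, N_3=14]  = -280.
Change = 5 − (-280) = 285.

285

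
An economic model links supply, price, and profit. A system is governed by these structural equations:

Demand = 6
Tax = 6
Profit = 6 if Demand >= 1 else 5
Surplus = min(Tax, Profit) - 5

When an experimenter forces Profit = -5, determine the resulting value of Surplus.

The intervention breaks the incoming arrows to Profit: Profit = 6 if Demand >= 1 else 5 no longer applies, and Profit = -5.
Surplus = min(Tax, Profit) - 5  [with Tax=6, Profit=-5]  = -10

-10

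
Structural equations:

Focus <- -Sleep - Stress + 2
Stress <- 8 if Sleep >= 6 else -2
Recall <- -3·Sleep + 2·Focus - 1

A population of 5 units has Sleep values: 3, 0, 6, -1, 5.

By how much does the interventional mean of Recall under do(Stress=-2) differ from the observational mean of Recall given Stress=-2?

-4.25

do(Stress=-2) breaks Stress's dependence on Sleep. With Stress=-2 fixed, Recall across the units is -8, 7, -23, 12, -18, mean -6.
Observing Stress=-2 restricts to units where Stress's equation naturally yields -2: Sleep ∈ {3, 0, -1, 5}. In that subpopulation Recall = -8, 7, 12, -18, mean -1.75.
Difference = -6 − (-1.75) = -4.25.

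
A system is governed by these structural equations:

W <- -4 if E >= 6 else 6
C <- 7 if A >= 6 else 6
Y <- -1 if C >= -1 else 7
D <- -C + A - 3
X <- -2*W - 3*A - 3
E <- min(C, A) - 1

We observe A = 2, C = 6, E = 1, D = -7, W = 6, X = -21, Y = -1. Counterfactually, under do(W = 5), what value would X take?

-19

The intervention breaks the incoming arrows to W: W <- -4 if E >= 6 else 6 no longer applies, and W = 5.
X = -2*W - 3*A - 3  [with W=5, A=2]  = -19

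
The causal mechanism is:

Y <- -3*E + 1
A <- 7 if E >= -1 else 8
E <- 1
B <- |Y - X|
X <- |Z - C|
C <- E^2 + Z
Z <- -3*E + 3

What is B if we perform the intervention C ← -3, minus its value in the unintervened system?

2

The intervention breaks the incoming arrows to C: C <- E^2 + Z no longer applies, and C = -3.
Z = -3*E + 3  [with E=1]  = 0
X = |Z - C|  [with Z=0, C=-3]  = 3
Y = -3*E + 1  [with E=1]  = -2
B = |Y - X|  [with Y=-2, X=3]  = 5
Without intervention: Z = -3*E + 3  [with E=1]  = 0; C = E^2 + Z  [with E=1, Z=0]  = 1; X = |Z - C|  [with Z=0, C=1]  = 1; Y = -3*E + 1  [with E=1]  = -2; B = |Y - X|  [with Y=-2, X=1]  = 3.
Change = 5 − 3 = 2.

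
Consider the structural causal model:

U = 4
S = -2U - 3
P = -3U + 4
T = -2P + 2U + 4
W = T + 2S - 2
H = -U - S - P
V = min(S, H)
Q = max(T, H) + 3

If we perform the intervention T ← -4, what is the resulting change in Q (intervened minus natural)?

-13

do(T=-4) replaces the equation T = -2P + 2U + 4 with the constant T = -4.
S = -2U - 3  [with U=4]  = -11
P = -3U + 4  [with U=4]  = -8
H = -U - S - P  [with U=4, S=-11, P=-8]  = 15
Q = max(T, H) + 3  [with T=-4, H=15]  = 18
Without intervention: S = -2U - 3  [with U=4]  = -11; P = -3U + 4  [with U=4]  = -8; T = -2P + 2U + 4  [with P=-8, U=4]  = 28; H = -U - S - P  [with U=4, S=-11, P=-8]  = 15; Q = max(T, H) + 3  [with T=28, H=15]  = 31.
Change = 18 − 31 = -13.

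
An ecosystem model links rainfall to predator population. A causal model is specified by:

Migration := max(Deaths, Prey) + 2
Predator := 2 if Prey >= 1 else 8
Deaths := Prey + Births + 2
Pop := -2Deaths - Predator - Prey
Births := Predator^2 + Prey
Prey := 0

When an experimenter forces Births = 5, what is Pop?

The intervention breaks the incoming arrows to Births: Births := Predator^2 + Prey no longer applies, and Births = 5.
Predator = 2 if Prey >= 1 else 8  [with Prey=0]  = 8
Deaths = Prey + Births + 2  [with Prey=0, Births=5]  = 7
Pop = -2Deaths - Predator - Prey  [with Deaths=7, Predator=8, Prey=0]  = -22

-22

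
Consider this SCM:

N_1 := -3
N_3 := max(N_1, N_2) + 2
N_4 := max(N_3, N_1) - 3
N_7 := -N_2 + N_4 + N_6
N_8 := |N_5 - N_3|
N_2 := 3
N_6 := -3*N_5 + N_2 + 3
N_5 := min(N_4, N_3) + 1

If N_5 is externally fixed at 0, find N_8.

do(N_5=0) replaces the equation N_5 := min(N_4, N_3) + 1 with the constant N_5 = 0.
N_3 = max(N_1, N_2) + 2  [with N_1=-3, N_2=3]  = 5
N_8 = |N_5 - N_3|  [with N_5=0, N_3=5]  = 5

5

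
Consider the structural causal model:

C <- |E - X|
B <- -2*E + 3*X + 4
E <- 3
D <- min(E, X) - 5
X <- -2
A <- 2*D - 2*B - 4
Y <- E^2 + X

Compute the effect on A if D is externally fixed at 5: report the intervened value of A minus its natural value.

The intervention breaks the incoming arrows to D: D <- min(E, X) - 5 no longer applies, and D = 5.
B = -2*E + 3*X + 4  [with E=3, X=-2]  = -8
A = 2*D - 2*B - 4  [with D=5, B=-8]  = 22
Without intervention: D = min(E, X) - 5  [with E=3, X=-2]  = -7; B = -2*E + 3*X + 4  [with E=3, X=-2]  = -8; A = 2*D - 2*B - 4  [with D=-7, B=-8]  = -2.
Change = 22 − (-2) = 24.

24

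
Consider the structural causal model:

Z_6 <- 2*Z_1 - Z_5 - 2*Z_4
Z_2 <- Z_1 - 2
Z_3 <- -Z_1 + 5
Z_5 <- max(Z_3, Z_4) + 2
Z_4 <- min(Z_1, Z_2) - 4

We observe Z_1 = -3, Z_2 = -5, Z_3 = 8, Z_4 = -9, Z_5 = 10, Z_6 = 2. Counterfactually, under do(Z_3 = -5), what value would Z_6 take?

15

The intervention breaks the incoming arrows to Z_3: Z_3 <- -Z_1 + 5 no longer applies, and Z_3 = -5.
Z_2 = Z_1 - 2  [with Z_1=-3]  = -5
Z_4 = min(Z_1, Z_2) - 4  [with Z_1=-3, Z_2=-5]  = -9
Z_5 = max(Z_3, Z_4) + 2  [with Z_3=-5, Z_4=-9]  = -3
Z_6 = 2*Z_1 - Z_5 - 2*Z_4  [with Z_1=-3, Z_5=-3, Z_4=-9]  = 15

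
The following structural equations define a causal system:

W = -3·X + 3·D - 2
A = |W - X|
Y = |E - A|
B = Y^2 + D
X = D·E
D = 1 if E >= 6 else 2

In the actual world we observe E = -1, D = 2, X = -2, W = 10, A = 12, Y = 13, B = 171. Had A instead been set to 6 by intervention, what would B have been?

Under do(A=6), the mechanism A = |W - X| is discarded; A is fixed at 6.
D = 1 if E >= 6 else 2  [with E=-1]  = 2
Y = |E - A|  [with E=-1, A=6]  = 7
B = Y^2 + D  [with Y=7, D=2]  = 51

51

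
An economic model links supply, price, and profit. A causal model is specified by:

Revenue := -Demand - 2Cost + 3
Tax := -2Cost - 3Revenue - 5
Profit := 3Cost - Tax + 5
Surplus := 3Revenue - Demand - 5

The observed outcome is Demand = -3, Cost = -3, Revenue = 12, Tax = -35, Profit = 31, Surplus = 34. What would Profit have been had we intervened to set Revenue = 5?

do(Revenue=5) replaces the equation Revenue := -Demand - 2Cost + 3 with the constant Revenue = 5.
Tax = -2Cost - 3Revenue - 5  [with Cost=-3, Revenue=5]  = -14
Profit = 3Cost - Tax + 5  [with Cost=-3, Tax=-14]  = 10

10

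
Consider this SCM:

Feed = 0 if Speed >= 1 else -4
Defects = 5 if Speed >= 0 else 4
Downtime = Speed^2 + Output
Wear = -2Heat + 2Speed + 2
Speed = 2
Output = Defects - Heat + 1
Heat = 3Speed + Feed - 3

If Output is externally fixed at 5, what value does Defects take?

do(Output=5) replaces the equation Output = Defects - Heat + 1 with the constant Output = 5.
Since Defects is not a descendant of the intervened variable, it is unaffected.
Defects = 5 if Speed >= 0 else 4  [with Speed=2]  = 5

5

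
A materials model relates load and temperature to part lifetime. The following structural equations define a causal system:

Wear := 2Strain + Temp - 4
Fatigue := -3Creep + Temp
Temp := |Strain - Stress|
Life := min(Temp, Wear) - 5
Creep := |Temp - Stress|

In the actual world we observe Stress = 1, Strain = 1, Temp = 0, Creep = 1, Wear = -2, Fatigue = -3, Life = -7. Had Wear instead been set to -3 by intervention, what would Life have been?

-8

Under do(Wear=-3), the mechanism Wear := 2Strain + Temp - 4 is discarded; Wear is fixed at -3.
Temp = |Strain - Stress|  [with Strain=1, Stress=1]  = 0
Life = min(Temp, Wear) - 5  [with Temp=0, Wear=-3]  = -8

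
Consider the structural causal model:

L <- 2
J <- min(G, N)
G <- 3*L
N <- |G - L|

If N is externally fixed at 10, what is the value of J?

6

The intervention breaks the incoming arrows to N: N <- |G - L| no longer applies, and N = 10.
G = 3*L  [with L=2]  = 6
J = min(G, N)  [with G=6, N=10]  = 6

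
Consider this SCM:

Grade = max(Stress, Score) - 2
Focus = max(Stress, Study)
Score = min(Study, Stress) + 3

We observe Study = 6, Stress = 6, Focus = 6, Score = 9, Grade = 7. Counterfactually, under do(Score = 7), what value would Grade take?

Intervening sets Score = 7 and removes its equation (Score = min(Study, Stress) + 3).
Grade = max(Stress, Score) - 2  [with Stress=6, Score=7]  = 5

5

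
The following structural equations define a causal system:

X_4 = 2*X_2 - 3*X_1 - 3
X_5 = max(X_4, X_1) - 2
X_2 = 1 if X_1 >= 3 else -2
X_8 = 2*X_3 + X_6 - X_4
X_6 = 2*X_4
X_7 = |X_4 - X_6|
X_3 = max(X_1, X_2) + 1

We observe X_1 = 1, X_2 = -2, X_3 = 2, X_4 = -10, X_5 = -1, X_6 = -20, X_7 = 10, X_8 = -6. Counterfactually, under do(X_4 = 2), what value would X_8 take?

do(X_4=2) replaces the equation X_4 = 2*X_2 - 3*X_1 - 3 with the constant X_4 = 2.
X_2 = 1 if X_1 >= 3 else -2  [with X_1=1]  = -2
X_3 = max(X_1, X_2) + 1  [with X_1=1, X_2=-2]  = 2
X_6 = 2*X_4  [with X_4=2]  = 4
X_8 = 2*X_3 + X_6 - X_4  [with X_3=2, X_6=4, X_4=2]  = 6

6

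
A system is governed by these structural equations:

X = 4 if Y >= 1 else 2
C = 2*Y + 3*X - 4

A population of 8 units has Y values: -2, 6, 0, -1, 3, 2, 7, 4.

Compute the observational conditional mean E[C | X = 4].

E[C|X=4] averages over only the 5 units with X=4 (Y = 6, 3, 2, 7, 4): C = 20, 14, 12, 22, 16, mean 16.8.

16.8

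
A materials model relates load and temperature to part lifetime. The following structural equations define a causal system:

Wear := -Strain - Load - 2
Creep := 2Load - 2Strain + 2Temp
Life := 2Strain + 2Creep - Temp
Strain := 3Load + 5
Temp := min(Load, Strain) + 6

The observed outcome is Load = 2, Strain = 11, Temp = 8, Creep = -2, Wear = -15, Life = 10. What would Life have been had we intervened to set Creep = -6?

2

Under do(Creep=-6), the mechanism Creep := 2Load - 2Strain + 2Temp is discarded; Creep is fixed at -6.
Strain = 3Load + 5  [with Load=2]  = 11
Temp = min(Load, Strain) + 6  [with Load=2, Strain=11]  = 8
Life = 2Strain + 2Creep - Temp  [with Strain=11, Creep=-6, Temp=8]  = 2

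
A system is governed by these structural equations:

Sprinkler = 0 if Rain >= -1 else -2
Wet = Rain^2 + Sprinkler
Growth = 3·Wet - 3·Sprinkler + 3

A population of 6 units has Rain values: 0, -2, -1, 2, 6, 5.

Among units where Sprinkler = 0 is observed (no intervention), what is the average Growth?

42.6

Observing Sprinkler=0 restricts to units where Sprinkler's equation naturally yields 0: Rain ∈ {0, -1, 2, 6, 5}. In that subpopulation Growth = 3, 6, 15, 111, 78, mean 42.6.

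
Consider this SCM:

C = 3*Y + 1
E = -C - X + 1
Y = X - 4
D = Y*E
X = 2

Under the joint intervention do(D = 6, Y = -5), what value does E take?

13

Setting D = 6, Y = -5 by intervention discards those variables' equations.
C = 3*Y + 1  [with Y=-5]  = -14
E = -C - X + 1  [with C=-14, X=2]  = 13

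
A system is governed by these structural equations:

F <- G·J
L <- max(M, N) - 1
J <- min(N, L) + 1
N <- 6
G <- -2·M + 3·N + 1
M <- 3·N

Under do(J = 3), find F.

-51

The intervention breaks the incoming arrows to J: J <- min(N, L) + 1 no longer applies, and J = 3.
M = 3·N  [with N=6]  = 18
G = -2·M + 3·N + 1  [with M=18, N=6]  = -17
F = G·J  [with G=-17, J=3]  = -51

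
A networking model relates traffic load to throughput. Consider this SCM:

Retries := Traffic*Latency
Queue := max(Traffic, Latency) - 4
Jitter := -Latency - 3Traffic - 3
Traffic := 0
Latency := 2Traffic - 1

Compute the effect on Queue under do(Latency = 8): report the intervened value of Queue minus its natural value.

8

The intervention breaks the incoming arrows to Latency: Latency := 2Traffic - 1 no longer applies, and Latency = 8.
Queue = max(Traffic, Latency) - 4  [with Traffic=0, Latency=8]  = 4
Without intervention: Latency = 2Traffic - 1  [with Traffic=0]  = -1; Queue = max(Traffic, Latency) - 4  [with Traffic=0, Latency=-1]  = -4.
Change = 4 − (-4) = 8.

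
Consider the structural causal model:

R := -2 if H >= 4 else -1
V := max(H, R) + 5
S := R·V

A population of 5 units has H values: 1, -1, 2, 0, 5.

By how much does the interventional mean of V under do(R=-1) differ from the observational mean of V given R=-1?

0.9

The intervention sets R=-1 in all 5 units regardless of H. Recomputing V per unit gives 6, 4, 7, 5, 10; average 6.4.
E[V|R=-1] averages over only the 4 units with R=-1 (H = 1, -1, 2, 0): V = 6, 4, 7, 5, mean 5.5.
Difference = 6.4 − 5.5 = 0.9.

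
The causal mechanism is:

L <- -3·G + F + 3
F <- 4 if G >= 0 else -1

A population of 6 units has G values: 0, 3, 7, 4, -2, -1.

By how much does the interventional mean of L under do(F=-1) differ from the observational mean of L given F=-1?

-10

do(F=-1) breaks F's dependence on G. With F=-1 fixed, L across the units is 2, -7, -19, -10, 8, 5, mean -3.5.
Conditioning on F=-1 selects the 2 unit(s) with G ∈ {-2, -1}. Their L values: 8, 5. Mean = 6.5.
Difference = -3.5 − 6.5 = -10.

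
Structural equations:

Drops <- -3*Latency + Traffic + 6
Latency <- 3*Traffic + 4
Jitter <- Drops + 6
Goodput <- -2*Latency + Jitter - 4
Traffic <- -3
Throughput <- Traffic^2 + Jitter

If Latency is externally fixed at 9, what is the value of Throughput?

do(Latency=9) replaces the equation Latency <- 3*Traffic + 4 with the constant Latency = 9.
Drops = -3*Latency + Traffic + 6  [with Latency=9, Traffic=-3]  = -24
Jitter = Drops + 6  [with Drops=-24]  = -18
Throughput = Traffic^2 + Jitter  [with Traffic=-3, Jitter=-18]  = -9

-9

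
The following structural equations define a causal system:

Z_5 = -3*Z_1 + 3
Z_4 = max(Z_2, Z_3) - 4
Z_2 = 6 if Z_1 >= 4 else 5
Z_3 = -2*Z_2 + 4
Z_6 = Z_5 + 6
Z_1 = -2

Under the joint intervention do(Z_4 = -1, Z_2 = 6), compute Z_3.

Setting Z_4 = -1, Z_2 = 6 by intervention discards those variables' equations.
Z_3 = -2*Z_2 + 4  [with Z_2=6]  = -8

-8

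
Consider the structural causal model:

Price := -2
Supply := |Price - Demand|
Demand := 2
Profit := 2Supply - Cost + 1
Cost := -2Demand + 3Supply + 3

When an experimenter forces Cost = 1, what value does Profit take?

Intervening sets Cost = 1 and removes its equation (Cost := -2Demand + 3Supply + 3).
Supply = |Price - Demand|  [with Price=-2, Demand=2]  = 4
Profit = 2Supply - Cost + 1  [with Supply=4, Cost=1]  = 8

8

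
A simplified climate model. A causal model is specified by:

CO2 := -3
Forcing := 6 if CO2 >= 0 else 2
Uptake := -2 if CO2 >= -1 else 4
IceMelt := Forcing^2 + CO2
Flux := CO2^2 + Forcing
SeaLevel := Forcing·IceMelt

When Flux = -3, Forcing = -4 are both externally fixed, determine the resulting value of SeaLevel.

-52

Setting Flux = -3, Forcing = -4 by intervention discards those variables' equations.
IceMelt = Forcing^2 + CO2  [with Forcing=-4, CO2=-3]  = 13
SeaLevel = Forcing·IceMelt  [with Forcing=-4, IceMelt=13]  = -52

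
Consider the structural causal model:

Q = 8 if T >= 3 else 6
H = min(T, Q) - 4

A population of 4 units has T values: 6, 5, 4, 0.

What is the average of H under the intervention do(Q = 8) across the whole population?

-0.25

The intervention sets Q=8 in all 4 units regardless of T. Recomputing H per unit gives 2, 1, 0, -4; average -0.25.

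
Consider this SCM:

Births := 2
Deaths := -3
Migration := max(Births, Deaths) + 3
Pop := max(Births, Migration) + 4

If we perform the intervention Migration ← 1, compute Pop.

The intervention breaks the incoming arrows to Migration: Migration := max(Births, Deaths) + 3 no longer applies, and Migration = 1.
Pop = max(Births, Migration) + 4  [with Births=2, Migration=1]  = 6

6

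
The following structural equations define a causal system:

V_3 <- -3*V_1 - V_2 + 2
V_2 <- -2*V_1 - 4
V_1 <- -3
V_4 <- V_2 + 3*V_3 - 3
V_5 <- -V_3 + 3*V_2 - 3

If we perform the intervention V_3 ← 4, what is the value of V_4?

The intervention breaks the incoming arrows to V_3: V_3 <- -3*V_1 - V_2 + 2 no longer applies, and V_3 = 4.
V_2 = -2*V_1 - 4  [with V_1=-3]  = 2
V_4 = V_2 + 3*V_3 - 3  [with V_2=2, V_3=4]  = 11

11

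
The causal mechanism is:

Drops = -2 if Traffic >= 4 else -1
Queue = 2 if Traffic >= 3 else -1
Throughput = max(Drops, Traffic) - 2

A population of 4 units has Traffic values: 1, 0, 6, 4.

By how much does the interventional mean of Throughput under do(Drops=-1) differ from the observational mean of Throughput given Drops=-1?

The intervention sets Drops=-1 in all 4 units regardless of Traffic. Recomputing Throughput per unit gives -1, -2, 4, 2; average 0.75.
Observing Drops=-1 restricts to units where Drops's equation naturally yields -1: Traffic ∈ {1, 0}. In that subpopulation Throughput = -1, -2, mean -1.5.
Difference = 0.75 − (-1.5) = 2.25.

2.25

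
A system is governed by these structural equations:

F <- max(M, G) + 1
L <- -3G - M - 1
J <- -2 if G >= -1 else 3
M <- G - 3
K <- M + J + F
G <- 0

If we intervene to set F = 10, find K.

5

The intervention breaks the incoming arrows to F: F <- max(M, G) + 1 no longer applies, and F = 10.
M = G - 3  [with G=0]  = -3
J = -2 if G >= -1 else 3  [with G=0]  = -2
K = M + J + F  [with M=-3, J=-2, F=10]  = 5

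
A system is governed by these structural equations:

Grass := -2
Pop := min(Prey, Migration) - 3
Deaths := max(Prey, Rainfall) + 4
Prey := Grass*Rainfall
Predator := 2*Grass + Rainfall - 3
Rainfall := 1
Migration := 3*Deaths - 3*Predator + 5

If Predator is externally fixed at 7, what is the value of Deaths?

Intervening sets Predator = 7 and removes its equation (Predator := 2*Grass + Rainfall - 3).
No directed path runs from Predator to Deaths, so Deaths keeps its natural value.
Prey = Grass*Rainfall  [with Grass=-2, Rainfall=1]  = -2
Deaths = max(Prey, Rainfall) + 4  [with Prey=-2, Rainfall=1]  = 5

5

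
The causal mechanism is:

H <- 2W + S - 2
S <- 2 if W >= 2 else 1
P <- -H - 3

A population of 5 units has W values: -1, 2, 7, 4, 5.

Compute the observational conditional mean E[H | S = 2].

9

Conditioning on S=2 selects the 4 unit(s) with W ∈ {2, 7, 4, 5}. Their H values: 4, 14, 8, 10. Mean = 9.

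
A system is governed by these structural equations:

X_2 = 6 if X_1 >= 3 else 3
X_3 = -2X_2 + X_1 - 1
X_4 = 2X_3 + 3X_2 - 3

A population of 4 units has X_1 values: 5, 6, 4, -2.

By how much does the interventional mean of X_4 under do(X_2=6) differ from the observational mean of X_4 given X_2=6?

Every unit gets X_2=6 under the intervention. X_4 values become -1, 1, -3, -15; E[X_4|do(X_2=6)] = -4.5.
Observing X_2=6 restricts to units where X_2's equation naturally yields 6: X_1 ∈ {5, 6, 4}. In that subpopulation X_4 = -1, 1, -3, mean -1.
Difference = -4.5 − (-1) = -3.5.

-3.5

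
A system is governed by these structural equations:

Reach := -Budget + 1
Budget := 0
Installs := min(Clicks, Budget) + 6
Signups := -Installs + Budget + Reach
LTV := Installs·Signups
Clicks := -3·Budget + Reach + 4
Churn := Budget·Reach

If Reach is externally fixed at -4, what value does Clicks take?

The intervention breaks the incoming arrows to Reach: Reach := -Budget + 1 no longer applies, and Reach = -4.
Clicks = -3·Budget + Reach + 4  [with Budget=0, Reach=-4]  = 0

0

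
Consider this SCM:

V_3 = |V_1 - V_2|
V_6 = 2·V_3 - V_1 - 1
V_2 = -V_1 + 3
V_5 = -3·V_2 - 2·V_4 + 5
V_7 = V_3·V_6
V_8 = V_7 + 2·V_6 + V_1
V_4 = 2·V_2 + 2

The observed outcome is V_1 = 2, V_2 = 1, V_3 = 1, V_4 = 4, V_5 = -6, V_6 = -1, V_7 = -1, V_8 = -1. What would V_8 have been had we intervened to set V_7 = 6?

6

do(V_7=6) replaces the equation V_7 = V_3·V_6 with the constant V_7 = 6.
V_2 = -V_1 + 3  [with V_1=2]  = 1
V_3 = |V_1 - V_2|  [with V_1=2, V_2=1]  = 1
V_6 = 2·V_3 - V_1 - 1  [with V_3=1, V_1=2]  = -1
V_8 = V_7 + 2·V_6 + V_1  [with V_7=6, V_6=-1, V_1=2]  = 6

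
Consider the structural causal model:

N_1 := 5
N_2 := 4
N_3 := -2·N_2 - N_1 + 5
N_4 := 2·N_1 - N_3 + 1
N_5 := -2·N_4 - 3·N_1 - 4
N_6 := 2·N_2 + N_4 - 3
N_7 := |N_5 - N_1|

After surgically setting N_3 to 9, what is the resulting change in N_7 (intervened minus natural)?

-34

The intervention breaks the incoming arrows to N_3: N_3 := -2·N_2 - N_1 + 5 no longer applies, and N_3 = 9.
N_4 = 2·N_1 - N_3 + 1  [with N_1=5, N_3=9]  = 2
N_5 = -2·N_4 - 3·N_1 - 4  [with N_4=2, N_1=5]  = -23
N_7 = |N_5 - N_1|  [with N_5=-23, N_1=5]  = 28
Without intervention: N_3 = -2·N_2 - N_1 + 5  [with N_2=4, N_1=5]  = -8; N_4 = 2·N_1 - N_3 + 1  [with N_1=5, N_3=-8]  = 19; N_5 = -2·N_4 - 3·N_1 - 4  [with N_4=19, N_1=5]  = -57; N_7 = |N_5 - N_1|  [with N_5=-57, N_1=5]  = 62.
Change = 28 − 62 = -34.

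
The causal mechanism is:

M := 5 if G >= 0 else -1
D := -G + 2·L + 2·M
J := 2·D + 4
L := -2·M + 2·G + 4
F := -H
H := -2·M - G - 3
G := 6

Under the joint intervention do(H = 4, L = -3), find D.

Setting H = 4, L = -3 by intervention discards those variables' equations.
M = 5 if G >= 0 else -1  [with G=6]  = 5
D = -G + 2·L + 2·M  [with G=6, L=-3, M=5]  = -2

-2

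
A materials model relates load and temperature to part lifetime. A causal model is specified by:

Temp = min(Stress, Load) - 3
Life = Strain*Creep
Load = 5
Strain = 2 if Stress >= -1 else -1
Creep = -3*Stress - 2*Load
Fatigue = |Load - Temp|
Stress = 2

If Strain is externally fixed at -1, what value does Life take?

The intervention breaks the incoming arrows to Strain: Strain = 2 if Stress >= -1 else -1 no longer applies, and Strain = -1.
Creep = -3*Stress - 2*Load  [with Stress=2, Load=5]  = -16
Life = Strain*Creep  [with Strain=-1, Creep=-16]  = 16

16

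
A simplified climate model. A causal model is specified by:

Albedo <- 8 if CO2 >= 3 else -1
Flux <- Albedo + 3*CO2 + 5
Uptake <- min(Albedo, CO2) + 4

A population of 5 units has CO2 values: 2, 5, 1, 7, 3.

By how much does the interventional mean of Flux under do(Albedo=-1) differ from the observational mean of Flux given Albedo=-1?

Every unit gets Albedo=-1 under the intervention. Flux values become 10, 19, 7, 25, 13; E[Flux|do(Albedo=-1)] = 14.8.
E[Flux|Albedo=-1] averages over only the 2 units with Albedo=-1 (CO2 = 2, 1): Flux = 10, 7, mean 8.5.
Difference = 14.8 − 8.5 = 6.3.

6.3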